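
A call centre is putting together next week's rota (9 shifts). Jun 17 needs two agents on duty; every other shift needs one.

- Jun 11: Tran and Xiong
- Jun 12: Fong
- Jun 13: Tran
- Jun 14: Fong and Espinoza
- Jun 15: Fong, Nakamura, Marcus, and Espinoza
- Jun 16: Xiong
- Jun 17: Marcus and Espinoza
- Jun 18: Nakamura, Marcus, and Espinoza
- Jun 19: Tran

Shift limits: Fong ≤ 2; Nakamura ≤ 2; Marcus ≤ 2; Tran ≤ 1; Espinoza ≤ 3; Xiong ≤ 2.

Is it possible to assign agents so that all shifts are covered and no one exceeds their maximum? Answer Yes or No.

Total capacity is 12 and 10 slots are needed, so capacity alone doesn't rule it out.
Shifts {Jun 13, Jun 19} need 2 worker-slots in total, but the agents available for any of those shifts (Tran) can supply at most 1 among them. So no valid schedule exists.

No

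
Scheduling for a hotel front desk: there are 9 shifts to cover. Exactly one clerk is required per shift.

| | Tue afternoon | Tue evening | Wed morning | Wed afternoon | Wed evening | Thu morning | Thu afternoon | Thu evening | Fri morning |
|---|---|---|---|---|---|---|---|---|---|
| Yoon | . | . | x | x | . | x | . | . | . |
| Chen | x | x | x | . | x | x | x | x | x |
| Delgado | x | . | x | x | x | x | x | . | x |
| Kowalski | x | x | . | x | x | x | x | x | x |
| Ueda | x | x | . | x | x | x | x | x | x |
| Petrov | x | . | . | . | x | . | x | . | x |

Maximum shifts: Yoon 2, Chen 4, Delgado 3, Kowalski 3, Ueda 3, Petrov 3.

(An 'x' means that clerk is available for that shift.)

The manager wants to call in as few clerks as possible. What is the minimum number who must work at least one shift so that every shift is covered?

9 slots to fill and no one can take more than 4, so at least ⌈9/4⌉ = 3 clerks are needed.
Yoon, Chen, and Delgado alone can cover everything: Tue afternoon→Chen, Tue evening→Chen, Wed morning→Yoon, Wed afternoon→Yoon, Wed evening→Chen, Thu morning→Delgado, Thu afternoon→Delgado, Thu evening→Chen, Fri morning→Delgado.

3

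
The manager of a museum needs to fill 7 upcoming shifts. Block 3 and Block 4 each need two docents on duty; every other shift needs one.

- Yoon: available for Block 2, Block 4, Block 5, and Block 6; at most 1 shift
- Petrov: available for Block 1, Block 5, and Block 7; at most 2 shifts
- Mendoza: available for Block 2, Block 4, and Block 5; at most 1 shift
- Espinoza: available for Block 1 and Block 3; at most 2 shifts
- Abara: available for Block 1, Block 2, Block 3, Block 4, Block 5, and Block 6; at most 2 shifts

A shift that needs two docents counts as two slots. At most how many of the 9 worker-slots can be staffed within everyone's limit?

8

Total capacity across all docents is 1+2+1+2+2 = 8, and 9 slots are needed, so at most 8 can be filled.
An assignment achieving 8: Block 1→Espinoza, Block 2→Mendoza, Block 3→Espinoza+Abara, Block 4→Abara, Block 5→Petrov, Block 6→Yoon, Block 7→Petrov.
Loads: Yoon 1/1, Petrov 2/2, Mendoza 1/1, Espinoza 2/2, Abara 2/2.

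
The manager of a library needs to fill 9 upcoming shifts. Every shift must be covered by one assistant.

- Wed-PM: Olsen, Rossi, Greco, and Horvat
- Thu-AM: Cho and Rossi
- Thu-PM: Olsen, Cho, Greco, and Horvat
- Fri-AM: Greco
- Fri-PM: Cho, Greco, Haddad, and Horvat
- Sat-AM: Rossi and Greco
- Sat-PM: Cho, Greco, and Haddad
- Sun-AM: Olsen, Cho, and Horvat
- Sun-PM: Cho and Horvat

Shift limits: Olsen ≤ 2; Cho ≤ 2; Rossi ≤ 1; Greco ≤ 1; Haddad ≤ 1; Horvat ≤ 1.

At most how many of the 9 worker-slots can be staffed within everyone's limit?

8

Total capacity across all assistants is 2+2+1+1+1+1 = 8, and 9 slots are needed, so at most 8 can be filled.
An assignment achieving 8: Wed-PM→Olsen, Thu-AM→Cho, Thu-PM→Horvat, Fri-AM→Greco, Sat-AM→Rossi, Sat-PM→Haddad, Sun-AM→Olsen, Sun-PM→Cho.
Loads: Olsen 2/2, Cho 2/2, Rossi 1/1, Greco 1/1, Haddad 1/1, Horvat 1/1.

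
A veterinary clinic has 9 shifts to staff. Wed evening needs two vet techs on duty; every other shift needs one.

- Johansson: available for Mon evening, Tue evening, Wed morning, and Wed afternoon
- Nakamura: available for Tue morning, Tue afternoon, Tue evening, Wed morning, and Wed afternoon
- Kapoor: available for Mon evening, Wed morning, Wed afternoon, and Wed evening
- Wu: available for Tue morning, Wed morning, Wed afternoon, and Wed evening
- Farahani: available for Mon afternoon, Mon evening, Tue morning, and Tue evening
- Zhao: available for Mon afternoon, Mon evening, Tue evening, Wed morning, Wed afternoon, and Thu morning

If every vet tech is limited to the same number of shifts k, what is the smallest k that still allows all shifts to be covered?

With 6 vet techs and 10 worker-slots to fill, someone must work at least ⌈10/6⌉ = 2 shifts, so k ≥ 2.
k = 2 works: Mon afternoon→Farahani, Mon evening→Johansson, Tue morning→Nakamura, Tue afternoon→Nakamura, Tue evening→Johansson, Wed morning→Kapoor, Wed afternoon→Wu, Wed evening→Kapoor+Wu, Thu morning→Zhao.
Loads: Johansson 2, Nakamura 2, Kapoor 2, Wu 2, Farahani 1, Zhao 1 — all ≤ 2.

2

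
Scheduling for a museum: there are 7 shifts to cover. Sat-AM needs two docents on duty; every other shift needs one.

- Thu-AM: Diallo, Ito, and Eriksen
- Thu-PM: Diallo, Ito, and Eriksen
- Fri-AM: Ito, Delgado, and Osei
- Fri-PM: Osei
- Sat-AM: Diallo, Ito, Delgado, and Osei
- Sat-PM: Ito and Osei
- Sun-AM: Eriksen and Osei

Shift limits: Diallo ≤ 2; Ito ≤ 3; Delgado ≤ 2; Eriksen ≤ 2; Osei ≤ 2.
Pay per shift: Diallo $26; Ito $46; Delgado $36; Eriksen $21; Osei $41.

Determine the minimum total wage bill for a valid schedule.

$248

Fri-PM can only be covered by Osei, so that assignment is forced.
Picking the cheapest available docent for each shift independently would cost $243, but that ignores the shift limits.
An optimal schedule: Thu-AM→Eriksen, Thu-PM→Diallo, Fri-AM→Delgado, Fri-PM→Osei, Sat-AM→Diallo+Delgado, Sat-PM→Osei, Sun-AM→Eriksen.
Total: 21 + 26 + 36 + 41 + 26 + 36 + 41 + 21 = $248.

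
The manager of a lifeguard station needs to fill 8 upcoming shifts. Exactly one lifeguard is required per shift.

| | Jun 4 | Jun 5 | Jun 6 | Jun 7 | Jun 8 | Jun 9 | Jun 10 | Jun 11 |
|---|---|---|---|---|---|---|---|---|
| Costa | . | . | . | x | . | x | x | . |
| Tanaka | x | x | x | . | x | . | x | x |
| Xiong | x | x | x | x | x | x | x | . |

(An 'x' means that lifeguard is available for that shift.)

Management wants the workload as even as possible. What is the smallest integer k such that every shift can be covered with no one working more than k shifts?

With 3 lifeguards and 8 worker-slots to fill, someone must work at least ⌈8/3⌉ = 3 shifts, so k ≥ 3.
k = 3 works: Jun 4→Tanaka, Jun 5→Tanaka, Jun 6→Xiong, Jun 7→Costa, Jun 8→Xiong, Jun 9→Costa, Jun 10→Costa, Jun 11→Tanaka.
Loads: Costa 3, Tanaka 3, Xiong 2 — all ≤ 3.

3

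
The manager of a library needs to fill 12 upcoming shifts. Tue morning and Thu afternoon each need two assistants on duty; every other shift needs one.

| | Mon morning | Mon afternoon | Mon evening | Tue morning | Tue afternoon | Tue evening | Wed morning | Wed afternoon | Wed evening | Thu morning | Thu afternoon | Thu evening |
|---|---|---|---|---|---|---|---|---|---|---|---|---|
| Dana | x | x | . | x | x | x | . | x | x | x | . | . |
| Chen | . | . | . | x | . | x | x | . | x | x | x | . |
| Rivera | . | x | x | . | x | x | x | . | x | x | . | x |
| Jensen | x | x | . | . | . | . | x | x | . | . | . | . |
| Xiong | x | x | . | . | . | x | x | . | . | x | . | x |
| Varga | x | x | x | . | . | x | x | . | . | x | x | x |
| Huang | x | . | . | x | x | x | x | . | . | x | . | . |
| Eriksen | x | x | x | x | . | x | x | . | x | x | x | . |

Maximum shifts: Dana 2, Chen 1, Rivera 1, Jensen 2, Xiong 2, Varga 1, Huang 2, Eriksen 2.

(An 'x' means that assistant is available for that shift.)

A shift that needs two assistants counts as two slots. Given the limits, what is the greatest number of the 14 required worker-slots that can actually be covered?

13

Total capacity across all assistants is 2+1+1+2+2+1+2+2 = 13, and 14 slots are needed, so at most 13 can be filled.
An assignment achieving 13: Mon morning→Jensen, Mon afternoon→Jensen, Mon evening→Rivera, Tue morning→Huang+Eriksen, Tue afternoon→Dana, Tue evening→Xiong, Wed morning→Huang, Wed afternoon→Dana, Wed evening→Eriksen, Thu afternoon→Chen+Varga, Thu evening→Xiong.
Loads: Dana 2/2, Chen 1/1, Rivera 1/1, Jensen 2/2, Xiong 2/2, Varga 1/1, Huang 2/2, Eriksen 2/2.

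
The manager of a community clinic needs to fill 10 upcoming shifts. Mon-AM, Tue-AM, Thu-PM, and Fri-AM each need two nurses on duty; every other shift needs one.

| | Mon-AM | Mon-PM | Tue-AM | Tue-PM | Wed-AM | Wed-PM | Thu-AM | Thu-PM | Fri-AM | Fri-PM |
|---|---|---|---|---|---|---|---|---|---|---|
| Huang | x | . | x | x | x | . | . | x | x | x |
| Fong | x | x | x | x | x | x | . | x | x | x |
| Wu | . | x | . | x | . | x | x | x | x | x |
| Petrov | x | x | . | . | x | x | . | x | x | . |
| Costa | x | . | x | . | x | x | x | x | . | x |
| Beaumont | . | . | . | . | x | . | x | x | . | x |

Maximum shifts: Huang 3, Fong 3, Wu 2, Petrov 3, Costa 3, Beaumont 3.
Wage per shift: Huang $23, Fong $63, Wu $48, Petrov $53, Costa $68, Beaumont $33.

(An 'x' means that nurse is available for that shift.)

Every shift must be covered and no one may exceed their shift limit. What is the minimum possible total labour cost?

Picking the cheapest available nurse for each shift independently would cost $487, but that ignores the shift limits.
An optimal schedule: Mon-AM→Petrov+Fong, Mon-PM→Wu, Tue-AM→Huang+Fong, Tue-PM→Huang, Wed-AM→Huang, Wed-PM→Wu, Thu-AM→Beaumont, Thu-PM→Beaumont+Petrov, Fri-AM→Petrov+Fong, Fri-PM→Beaumont.
Total: 53 + 63 + 48 + 23 + 63 + 23 + 23 + 48 + 33 + 33 + 53 + 53 + 63 + 33 = $612.

$612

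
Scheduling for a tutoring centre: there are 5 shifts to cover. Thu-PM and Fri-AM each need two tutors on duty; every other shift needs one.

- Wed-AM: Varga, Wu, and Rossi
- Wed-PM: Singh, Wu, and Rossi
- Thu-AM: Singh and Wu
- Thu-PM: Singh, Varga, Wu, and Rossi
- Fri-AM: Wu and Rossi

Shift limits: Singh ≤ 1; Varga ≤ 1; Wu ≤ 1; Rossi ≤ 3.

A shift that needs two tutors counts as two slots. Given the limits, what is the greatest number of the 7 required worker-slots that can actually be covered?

Total capacity across all tutors is 1+1+1+3 = 6, and 7 slots are needed, so at most 6 can be filled.
An assignment achieving 6: Wed-AM→Varga, Wed-PM→Rossi, Thu-AM→Singh, Thu-PM→Rossi, Fri-AM→Wu+Rossi.
Loads: Singh 1/1, Varga 1/1, Wu 1/1, Rossi 3/3.

6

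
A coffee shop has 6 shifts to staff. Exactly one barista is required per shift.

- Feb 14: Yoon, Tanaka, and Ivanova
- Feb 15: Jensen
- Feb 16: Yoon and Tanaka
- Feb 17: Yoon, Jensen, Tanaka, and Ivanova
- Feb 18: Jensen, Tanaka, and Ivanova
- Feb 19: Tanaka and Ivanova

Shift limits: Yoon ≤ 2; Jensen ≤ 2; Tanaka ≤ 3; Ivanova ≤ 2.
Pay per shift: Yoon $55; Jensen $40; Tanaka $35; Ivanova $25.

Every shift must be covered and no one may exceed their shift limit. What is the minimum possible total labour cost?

Feb 15 can only be covered by Jensen, so that assignment is forced.
Picking the cheapest available barista for each shift independently would cost $175, but that ignores the shift limits.
An optimal schedule: Feb 14→Ivanova, Feb 15→Jensen, Feb 16→Tanaka, Feb 17→Tanaka, Feb 18→Tanaka, Feb 19→Ivanova.
Total: 25 + 40 + 35 + 35 + 35 + 25 = $195.

$195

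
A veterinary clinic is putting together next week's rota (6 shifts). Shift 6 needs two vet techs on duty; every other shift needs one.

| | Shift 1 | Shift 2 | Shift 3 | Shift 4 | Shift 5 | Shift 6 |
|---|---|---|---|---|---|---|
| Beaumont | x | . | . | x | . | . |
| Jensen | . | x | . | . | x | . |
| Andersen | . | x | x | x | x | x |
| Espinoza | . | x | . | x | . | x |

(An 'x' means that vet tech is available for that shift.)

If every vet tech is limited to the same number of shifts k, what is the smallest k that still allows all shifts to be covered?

2

With 4 vet techs and 7 worker-slots to fill, someone must work at least ⌈7/4⌉ = 2 shifts, so k ≥ 2.
k = 2 works: Shift 1→Beaumont, Shift 2→Jensen, Shift 3→Andersen, Shift 4→Beaumont, Shift 5→Jensen, Shift 6→Andersen+Espinoza.
Loads: Beaumont 2, Jensen 2, Andersen 2, Espinoza 1 — all ≤ 2.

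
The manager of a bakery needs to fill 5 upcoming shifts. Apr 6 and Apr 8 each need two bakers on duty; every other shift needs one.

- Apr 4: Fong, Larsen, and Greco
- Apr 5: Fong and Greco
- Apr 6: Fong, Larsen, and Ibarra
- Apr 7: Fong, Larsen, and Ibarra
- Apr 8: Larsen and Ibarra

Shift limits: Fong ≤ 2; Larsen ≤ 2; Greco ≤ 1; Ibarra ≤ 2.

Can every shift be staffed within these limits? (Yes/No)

Apr 8 can only be covered by Larsen and Ibarra, so that assignment is forced.
One valid schedule: Apr 4→Greco, Apr 5→Fong, Apr 6→Fong+Larsen, Apr 7→Ibarra, Apr 8→Larsen+Ibarra.
Loads: Fong 2/2, Larsen 2/2, Greco 1/1, Ibarra 2/2 — all within limits.

Yes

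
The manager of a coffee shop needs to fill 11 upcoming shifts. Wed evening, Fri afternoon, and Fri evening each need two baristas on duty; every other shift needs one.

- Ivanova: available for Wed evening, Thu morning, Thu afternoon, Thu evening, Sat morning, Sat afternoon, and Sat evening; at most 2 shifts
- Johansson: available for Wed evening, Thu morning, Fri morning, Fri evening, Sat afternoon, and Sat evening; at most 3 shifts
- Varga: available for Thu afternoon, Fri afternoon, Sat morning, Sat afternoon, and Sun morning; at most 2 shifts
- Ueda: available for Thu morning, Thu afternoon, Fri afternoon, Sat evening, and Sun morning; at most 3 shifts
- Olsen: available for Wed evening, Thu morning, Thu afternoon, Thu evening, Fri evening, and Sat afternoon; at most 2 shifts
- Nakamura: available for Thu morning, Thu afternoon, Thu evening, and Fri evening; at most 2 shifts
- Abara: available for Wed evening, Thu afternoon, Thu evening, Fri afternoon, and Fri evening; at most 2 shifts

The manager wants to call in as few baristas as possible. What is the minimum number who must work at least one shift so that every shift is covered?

6

14 slots to fill and no one can take more than 3, so at least ⌈14/3⌉ = 5 baristas are needed.
Any 5 baristas together have capacity at most 3+3+2+2+2 = 12 < 14 slots, so 5 can never suffice.
Ivanova, Johansson, Varga, Ueda, Olsen, and Nakamura alone can cover everything: Wed evening→Ivanova+Johansson, Thu morning→Ueda, Thu afternoon→Nakamura, Thu evening→Olsen, Fri morning→Johansson, Fri afternoon→Varga+Ueda, Fri evening→Johansson+Nakamura, Sat morning→Ivanova, Sat afternoon→Olsen, Sat evening→Ueda, Sun morning→Varga.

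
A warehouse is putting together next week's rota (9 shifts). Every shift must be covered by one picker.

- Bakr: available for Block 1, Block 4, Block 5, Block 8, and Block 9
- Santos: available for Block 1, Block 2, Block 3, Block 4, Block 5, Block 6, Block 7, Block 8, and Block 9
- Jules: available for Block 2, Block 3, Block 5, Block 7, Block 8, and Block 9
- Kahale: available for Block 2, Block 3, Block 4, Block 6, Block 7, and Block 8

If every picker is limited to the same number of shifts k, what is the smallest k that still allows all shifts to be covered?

With 4 pickers and 9 worker-slots to fill, someone must work at least ⌈9/4⌉ = 3 shifts, so k ≥ 3.
k = 3 works: Block 1→Bakr, Block 2→Santos, Block 3→Santos, Block 4→Bakr, Block 5→Bakr, Block 6→Santos, Block 7→Jules, Block 8→Jules, Block 9→Jules.
Loads: Bakr 3, Santos 3, Jules 3, Kahale 0 — all ≤ 3.

3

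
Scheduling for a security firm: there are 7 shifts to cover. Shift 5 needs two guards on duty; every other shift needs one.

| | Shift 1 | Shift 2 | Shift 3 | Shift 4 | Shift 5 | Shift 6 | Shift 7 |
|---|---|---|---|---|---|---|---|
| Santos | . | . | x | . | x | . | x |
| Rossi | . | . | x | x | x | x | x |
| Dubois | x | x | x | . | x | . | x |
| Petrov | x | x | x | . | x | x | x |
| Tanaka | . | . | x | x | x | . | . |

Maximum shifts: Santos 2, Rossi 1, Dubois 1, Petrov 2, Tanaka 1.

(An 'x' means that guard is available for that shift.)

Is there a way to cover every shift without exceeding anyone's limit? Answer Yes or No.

No

Total capacity is 2+1+1+2+1 = 7 but 8 worker-slots are needed — infeasible.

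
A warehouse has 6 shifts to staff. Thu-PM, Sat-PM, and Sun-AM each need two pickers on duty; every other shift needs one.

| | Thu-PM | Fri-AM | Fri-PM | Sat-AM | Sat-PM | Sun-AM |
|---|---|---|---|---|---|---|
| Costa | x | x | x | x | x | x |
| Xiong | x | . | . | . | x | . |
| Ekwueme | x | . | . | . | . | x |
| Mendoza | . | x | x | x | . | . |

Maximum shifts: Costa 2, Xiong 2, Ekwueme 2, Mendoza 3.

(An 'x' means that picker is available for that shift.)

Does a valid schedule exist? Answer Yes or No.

Yes

Sat-PM can only be covered by Costa and Xiong, so that assignment is forced.
Sun-AM can only be covered by Costa and Ekwueme, so that assignment is forced.
One valid schedule: Thu-PM→Xiong+Ekwueme, Fri-AM→Mendoza, Fri-PM→Mendoza, Sat-AM→Mendoza, Sat-PM→Costa+Xiong, Sun-AM→Costa+Ekwueme.
Loads: Costa 2/2, Xiong 2/2, Ekwueme 2/2, Mendoza 3/3 — all within limits.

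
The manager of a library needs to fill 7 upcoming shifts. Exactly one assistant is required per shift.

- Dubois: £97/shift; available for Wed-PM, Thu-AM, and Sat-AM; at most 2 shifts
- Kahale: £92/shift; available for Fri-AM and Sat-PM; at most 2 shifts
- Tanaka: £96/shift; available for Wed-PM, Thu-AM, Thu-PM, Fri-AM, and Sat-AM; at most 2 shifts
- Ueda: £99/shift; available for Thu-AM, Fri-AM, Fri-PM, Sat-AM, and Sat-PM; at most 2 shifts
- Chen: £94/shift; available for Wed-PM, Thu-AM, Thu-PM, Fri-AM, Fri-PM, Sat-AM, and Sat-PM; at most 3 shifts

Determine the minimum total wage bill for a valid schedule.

Picking the cheapest available assistant for each shift independently would cost £654, but that ignores the shift limits.
An optimal schedule: Wed-PM→Chen, Thu-AM→Tanaka, Thu-PM→Chen, Fri-AM→Kahale, Fri-PM→Chen, Sat-AM→Tanaka, Sat-PM→Kahale.
Total: 94 + 96 + 94 + 92 + 94 + 96 + 92 = £658.

£658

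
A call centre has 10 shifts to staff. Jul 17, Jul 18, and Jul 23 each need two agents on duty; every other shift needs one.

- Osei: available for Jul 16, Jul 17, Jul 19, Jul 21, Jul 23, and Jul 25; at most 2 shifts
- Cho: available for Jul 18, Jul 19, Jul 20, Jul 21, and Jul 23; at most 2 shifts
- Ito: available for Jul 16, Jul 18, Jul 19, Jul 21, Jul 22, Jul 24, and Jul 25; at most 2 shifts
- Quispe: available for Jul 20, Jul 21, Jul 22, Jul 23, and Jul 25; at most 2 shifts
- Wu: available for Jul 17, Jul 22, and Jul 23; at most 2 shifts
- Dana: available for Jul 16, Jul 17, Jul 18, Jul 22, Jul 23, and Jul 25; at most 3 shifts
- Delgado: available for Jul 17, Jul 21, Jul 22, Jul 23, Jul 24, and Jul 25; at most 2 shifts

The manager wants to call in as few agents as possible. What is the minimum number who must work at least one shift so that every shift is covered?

13 slots to fill and no one can take more than 3, so at least ⌈13/3⌉ = 5 agents are needed.
Any 5 agents together have capacity at most 3+2+2+2+2 = 11 < 13 slots, so 5 can never suffice.
Osei, Cho, Ito, Quispe, Wu, and Dana alone can cover everything: Jul 16→Osei, Jul 17→Osei+Wu, Jul 18→Cho+Dana, Jul 19→Ito, Jul 20→Cho, Jul 21→Quispe, Jul 22→Quispe, Jul 23→Wu+Dana, Jul 24→Ito, Jul 25→Dana.

6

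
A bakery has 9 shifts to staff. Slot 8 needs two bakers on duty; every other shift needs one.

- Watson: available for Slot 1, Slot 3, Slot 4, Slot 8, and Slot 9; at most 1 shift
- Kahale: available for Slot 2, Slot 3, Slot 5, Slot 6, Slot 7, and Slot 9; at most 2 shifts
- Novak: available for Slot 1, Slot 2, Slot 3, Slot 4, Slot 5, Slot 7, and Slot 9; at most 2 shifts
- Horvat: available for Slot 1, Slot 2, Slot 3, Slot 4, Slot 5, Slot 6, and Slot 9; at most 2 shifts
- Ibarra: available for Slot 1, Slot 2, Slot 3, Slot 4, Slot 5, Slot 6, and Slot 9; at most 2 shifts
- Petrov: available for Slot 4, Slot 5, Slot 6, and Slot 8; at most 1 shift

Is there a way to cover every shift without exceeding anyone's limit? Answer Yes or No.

Yes

Slot 8 can only be covered by Watson and Petrov, so that assignment is forced.
One valid schedule: Slot 1→Novak, Slot 2→Kahale, Slot 3→Novak, Slot 4→Horvat, Slot 5→Ibarra, Slot 6→Horvat, Slot 7→Kahale, Slot 8→Watson+Petrov, Slot 9→Ibarra.
Loads: Watson 1/1, Kahale 2/2, Novak 2/2, Horvat 2/2, Ibarra 2/2, Petrov 1/1 — all within limits.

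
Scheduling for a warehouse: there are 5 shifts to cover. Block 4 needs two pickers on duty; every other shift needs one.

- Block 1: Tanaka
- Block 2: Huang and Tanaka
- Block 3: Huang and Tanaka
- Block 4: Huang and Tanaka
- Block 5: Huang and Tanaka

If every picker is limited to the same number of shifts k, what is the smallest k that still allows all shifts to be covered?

3

With 2 pickers and 6 worker-slots to fill, someone must work at least ⌈6/2⌉ = 3 shifts, so k ≥ 3.
k = 3 works: Block 1→Tanaka, Block 2→Huang, Block 3→Huang, Block 4→Huang+Tanaka, Block 5→Tanaka.
Loads: Huang 3, Tanaka 3 — all ≤ 3.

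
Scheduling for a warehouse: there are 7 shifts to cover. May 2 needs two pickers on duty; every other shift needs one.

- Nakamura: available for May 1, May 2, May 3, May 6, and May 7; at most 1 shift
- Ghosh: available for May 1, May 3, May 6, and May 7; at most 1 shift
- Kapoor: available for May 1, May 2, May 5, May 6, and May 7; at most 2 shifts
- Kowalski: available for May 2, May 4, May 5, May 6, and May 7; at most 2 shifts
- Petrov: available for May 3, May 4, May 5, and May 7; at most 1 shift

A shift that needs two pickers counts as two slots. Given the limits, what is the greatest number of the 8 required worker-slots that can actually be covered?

Total capacity across all pickers is 1+1+2+2+1 = 7, and 8 slots are needed, so at most 7 can be filled.
An assignment achieving 7: May 1→Nakamura, May 2→Kapoor+Kowalski, May 3→Ghosh, May 4→Kowalski, May 5→Kapoor, May 7→Petrov.
Loads: Nakamura 1/1, Ghosh 1/1, Kapoor 2/2, Kowalski 2/2, Petrov 1/1.

7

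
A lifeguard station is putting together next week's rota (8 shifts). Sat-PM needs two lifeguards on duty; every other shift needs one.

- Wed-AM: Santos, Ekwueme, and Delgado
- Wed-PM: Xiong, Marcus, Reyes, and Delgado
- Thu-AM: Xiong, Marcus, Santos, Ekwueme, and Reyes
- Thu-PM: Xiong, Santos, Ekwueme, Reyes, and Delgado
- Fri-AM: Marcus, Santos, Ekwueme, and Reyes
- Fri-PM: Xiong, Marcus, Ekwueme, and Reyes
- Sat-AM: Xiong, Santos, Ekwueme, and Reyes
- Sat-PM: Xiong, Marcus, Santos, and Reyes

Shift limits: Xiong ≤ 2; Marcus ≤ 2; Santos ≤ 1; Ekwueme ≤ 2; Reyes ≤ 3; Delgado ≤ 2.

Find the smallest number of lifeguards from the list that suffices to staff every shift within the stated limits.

9 slots to fill and no one can take more than 3, so at least ⌈9/3⌉ = 3 lifeguards are needed.
Any 3 lifeguards together have capacity at most 3+2+2 = 7 < 9 slots, so 3 can never suffice.
Xiong, Marcus, Ekwueme, and Reyes alone can cover everything: Wed-AM→Ekwueme, Wed-PM→Xiong, Thu-AM→Reyes, Thu-PM→Xiong, Fri-AM→Marcus, Fri-PM→Reyes, Sat-AM→Ekwueme, Sat-PM→Marcus+Reyes.

4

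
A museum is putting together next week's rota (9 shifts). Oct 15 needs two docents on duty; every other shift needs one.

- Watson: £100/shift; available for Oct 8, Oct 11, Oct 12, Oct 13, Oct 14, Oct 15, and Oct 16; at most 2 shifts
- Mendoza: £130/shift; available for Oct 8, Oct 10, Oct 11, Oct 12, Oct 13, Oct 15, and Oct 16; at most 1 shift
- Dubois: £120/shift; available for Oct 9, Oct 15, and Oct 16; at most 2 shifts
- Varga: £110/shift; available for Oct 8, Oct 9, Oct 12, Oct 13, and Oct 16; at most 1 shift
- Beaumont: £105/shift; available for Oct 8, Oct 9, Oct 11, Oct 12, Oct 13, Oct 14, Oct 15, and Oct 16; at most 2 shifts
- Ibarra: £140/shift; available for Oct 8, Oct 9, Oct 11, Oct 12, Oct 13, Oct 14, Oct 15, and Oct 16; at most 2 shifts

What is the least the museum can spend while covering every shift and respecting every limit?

£1170

Oct 10 can only be covered by Mendoza, so that assignment is forced.
Picking the cheapest available docent for each shift independently would cost £1040, but that ignores the shift limits.
An optimal schedule: Oct 8→Varga, Oct 9→Dubois, Oct 10→Mendoza, Oct 11→Watson, Oct 12→Beaumont, Oct 13→Beaumont, Oct 14→Watson, Oct 15→Dubois+Ibarra, Oct 16→Ibarra.
Total: 110 + 120 + 130 + 100 + 105 + 105 + 100 + 120 + 140 + 140 = £1170.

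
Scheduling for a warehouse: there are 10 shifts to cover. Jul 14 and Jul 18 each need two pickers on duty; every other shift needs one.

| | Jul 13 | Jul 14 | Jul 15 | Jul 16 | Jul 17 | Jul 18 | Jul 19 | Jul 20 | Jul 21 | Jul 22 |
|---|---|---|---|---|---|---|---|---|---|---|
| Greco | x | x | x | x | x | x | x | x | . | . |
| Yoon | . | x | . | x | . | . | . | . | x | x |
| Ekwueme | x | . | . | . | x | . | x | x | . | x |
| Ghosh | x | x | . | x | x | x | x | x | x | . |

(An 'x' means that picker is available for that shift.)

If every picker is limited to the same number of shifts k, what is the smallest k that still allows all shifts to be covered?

3

With 4 pickers and 12 worker-slots to fill, someone must work at least ⌈12/4⌉ = 3 shifts, so k ≥ 3.
k = 3 works: Jul 13→Greco, Jul 14→Yoon+Ghosh, Jul 15→Greco, Jul 16→Ghosh, Jul 17→Ekwueme, Jul 18→Greco+Ghosh, Jul 19→Ekwueme, Jul 20→Ekwueme, Jul 21→Yoon, Jul 22→Yoon.
Loads: Greco 3, Yoon 3, Ekwueme 3, Ghosh 3 — all ≤ 3.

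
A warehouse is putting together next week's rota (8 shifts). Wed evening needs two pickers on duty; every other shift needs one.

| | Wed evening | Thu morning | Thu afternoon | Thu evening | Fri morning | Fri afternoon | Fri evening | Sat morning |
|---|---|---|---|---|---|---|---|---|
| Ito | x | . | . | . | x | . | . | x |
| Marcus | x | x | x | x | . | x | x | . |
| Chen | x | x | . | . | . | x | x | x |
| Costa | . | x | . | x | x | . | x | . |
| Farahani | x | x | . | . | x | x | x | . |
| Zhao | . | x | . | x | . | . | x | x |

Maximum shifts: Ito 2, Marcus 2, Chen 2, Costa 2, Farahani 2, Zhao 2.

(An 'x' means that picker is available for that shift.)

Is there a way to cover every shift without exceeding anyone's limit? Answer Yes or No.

Thu afternoon can only be covered by Marcus, so that assignment is forced.
One valid schedule: Wed evening→Chen+Farahani, Thu morning→Costa, Thu afternoon→Marcus, Thu evening→Marcus, Fri morning→Ito, Fri afternoon→Chen, Fri evening→Costa, Sat morning→Ito.
Loads: Ito 2/2, Marcus 2/2, Chen 2/2, Costa 2/2, Farahani 1/2, Zhao 0/2 — all within limits.

Yes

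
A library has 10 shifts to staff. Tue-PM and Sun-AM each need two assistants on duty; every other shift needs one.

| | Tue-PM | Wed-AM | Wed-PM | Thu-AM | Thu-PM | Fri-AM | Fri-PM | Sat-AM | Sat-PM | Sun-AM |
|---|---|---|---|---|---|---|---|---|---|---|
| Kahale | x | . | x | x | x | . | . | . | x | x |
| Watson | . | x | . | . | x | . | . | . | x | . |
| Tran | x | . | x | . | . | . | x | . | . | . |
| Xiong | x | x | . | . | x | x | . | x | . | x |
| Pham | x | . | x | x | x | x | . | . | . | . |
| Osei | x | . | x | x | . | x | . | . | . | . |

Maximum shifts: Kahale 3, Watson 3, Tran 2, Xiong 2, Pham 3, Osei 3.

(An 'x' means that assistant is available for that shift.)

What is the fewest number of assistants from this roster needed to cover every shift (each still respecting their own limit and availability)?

5

12 slots to fill and no one can take more than 3, so at least ⌈12/3⌉ = 4 assistants are needed.
No set of 4 assistants can cover every shift (each such set leaves at least one shift with no one available or exceeds a cap).
Kahale, Watson, Tran, Xiong, and Pham alone can cover everything: Tue-PM→Tran+Pham, Wed-AM→Watson, Wed-PM→Pham, Thu-AM→Kahale, Thu-PM→Watson, Fri-AM→Pham, Fri-PM→Tran, Sat-AM→Xiong, Sat-PM→Kahale, Sun-AM→Kahale+Xiong.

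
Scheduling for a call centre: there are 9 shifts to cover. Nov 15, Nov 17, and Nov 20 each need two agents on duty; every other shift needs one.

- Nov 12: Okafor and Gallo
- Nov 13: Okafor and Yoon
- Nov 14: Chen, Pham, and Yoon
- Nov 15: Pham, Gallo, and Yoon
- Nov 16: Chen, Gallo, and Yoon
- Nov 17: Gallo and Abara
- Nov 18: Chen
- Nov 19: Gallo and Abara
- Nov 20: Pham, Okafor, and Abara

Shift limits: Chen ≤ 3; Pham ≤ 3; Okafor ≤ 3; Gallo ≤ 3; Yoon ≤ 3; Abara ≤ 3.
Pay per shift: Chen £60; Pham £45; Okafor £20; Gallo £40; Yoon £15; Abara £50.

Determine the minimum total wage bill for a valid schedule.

Nov 17 can only be covered by Gallo and Abara, so that assignment is forced.
Nov 18 can only be covered by Chen, so that assignment is forced.
Picking the cheapest available agent for each shift independently would cost £375, but that ignores the shift limits.
An optimal schedule: Nov 12→Okafor, Nov 13→Okafor, Nov 14→Yoon, Nov 15→Yoon+Gallo, Nov 16→Yoon, Nov 17→Gallo+Abara, Nov 18→Chen, Nov 19→Gallo, Nov 20→Okafor+Pham.
Total: 20 + 20 + 15 + 15 + 40 + 15 + 40 + 50 + 60 + 40 + 20 + 45 = £380.

£380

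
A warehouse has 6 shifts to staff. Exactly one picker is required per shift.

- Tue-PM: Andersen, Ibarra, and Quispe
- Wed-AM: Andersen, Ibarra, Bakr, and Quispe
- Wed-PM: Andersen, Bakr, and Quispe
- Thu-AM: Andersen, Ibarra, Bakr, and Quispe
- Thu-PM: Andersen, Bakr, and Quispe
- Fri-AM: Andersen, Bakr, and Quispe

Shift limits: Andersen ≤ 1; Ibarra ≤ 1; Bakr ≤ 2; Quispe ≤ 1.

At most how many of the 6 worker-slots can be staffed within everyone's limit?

Total capacity across all pickers is 1+1+2+1 = 5, and 6 slots are needed, so at most 5 can be filled.
An assignment achieving 5: Tue-PM→Andersen, Wed-AM→Ibarra, Wed-PM→Bakr, Thu-PM→Bakr, Fri-AM→Quispe.
Loads: Andersen 1/1, Ibarra 1/1, Bakr 2/2, Quispe 1/1.

5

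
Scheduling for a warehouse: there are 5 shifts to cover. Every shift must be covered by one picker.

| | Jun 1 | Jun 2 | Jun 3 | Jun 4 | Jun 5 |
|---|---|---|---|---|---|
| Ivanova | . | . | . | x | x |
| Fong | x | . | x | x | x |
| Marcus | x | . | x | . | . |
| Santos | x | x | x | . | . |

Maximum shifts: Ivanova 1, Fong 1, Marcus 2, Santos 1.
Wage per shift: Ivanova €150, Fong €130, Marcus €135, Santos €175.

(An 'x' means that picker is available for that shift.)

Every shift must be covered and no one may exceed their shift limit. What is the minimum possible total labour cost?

€725

Jun 2 can only be covered by Santos, so that assignment is forced.
Picking the cheapest available picker for each shift independently would cost €695, but that ignores the shift limits.
An optimal schedule: Jun 1→Marcus, Jun 2→Santos, Jun 3→Marcus, Jun 4→Ivanova, Jun 5→Fong.
Total: 135 + 175 + 135 + 150 + 130 = €725.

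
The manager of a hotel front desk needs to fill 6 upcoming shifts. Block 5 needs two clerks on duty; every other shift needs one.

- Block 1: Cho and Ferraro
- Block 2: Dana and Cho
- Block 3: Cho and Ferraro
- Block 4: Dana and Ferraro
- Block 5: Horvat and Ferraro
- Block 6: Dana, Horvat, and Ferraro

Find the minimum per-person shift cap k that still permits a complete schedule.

With 4 clerks and 7 worker-slots to fill, someone must work at least ⌈7/4⌉ = 2 shifts, so k ≥ 2.
k = 2 works: Block 1→Cho, Block 2→Dana, Block 3→Cho, Block 4→Dana, Block 5→Horvat+Ferraro, Block 6→Horvat.
Loads: Dana 2, Cho 2, Horvat 2, Ferraro 1 — all ≤ 2.

2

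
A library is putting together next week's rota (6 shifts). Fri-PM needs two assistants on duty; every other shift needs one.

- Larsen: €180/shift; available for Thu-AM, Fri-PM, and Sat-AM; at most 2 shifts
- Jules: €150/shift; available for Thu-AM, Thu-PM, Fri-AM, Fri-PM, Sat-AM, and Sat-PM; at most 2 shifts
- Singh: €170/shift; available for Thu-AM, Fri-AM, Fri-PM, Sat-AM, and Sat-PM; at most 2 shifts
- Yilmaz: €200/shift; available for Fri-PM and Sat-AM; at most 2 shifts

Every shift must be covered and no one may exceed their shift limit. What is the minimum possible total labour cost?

€1200

Thu-PM can only be covered by Jules, so that assignment is forced.
Picking the cheapest available assistant for each shift independently would cost €1070, but that ignores the shift limits.
An optimal schedule: Thu-AM→Larsen, Thu-PM→Jules, Fri-AM→Jules, Fri-PM→Singh+Yilmaz, Sat-AM→Larsen, Sat-PM→Singh.
Total: 180 + 150 + 150 + 170 + 200 + 180 + 170 = €1200.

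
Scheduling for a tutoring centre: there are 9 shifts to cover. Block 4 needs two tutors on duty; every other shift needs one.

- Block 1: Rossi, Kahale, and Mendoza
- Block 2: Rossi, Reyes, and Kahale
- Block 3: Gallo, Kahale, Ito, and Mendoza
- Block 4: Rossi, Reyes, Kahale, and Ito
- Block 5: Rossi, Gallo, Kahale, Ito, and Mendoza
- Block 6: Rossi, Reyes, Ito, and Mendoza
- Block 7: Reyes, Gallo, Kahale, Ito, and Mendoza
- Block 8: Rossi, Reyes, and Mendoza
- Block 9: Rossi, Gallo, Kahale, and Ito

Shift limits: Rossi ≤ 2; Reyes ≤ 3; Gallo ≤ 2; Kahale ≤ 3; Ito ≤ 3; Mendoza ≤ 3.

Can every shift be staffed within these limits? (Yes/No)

Yes

One valid schedule: Block 1→Rossi, Block 2→Rossi, Block 3→Gallo, Block 4→Kahale+Ito, Block 5→Kahale, Block 6→Reyes, Block 7→Reyes, Block 8→Reyes, Block 9→Gallo.
Loads: Rossi 2/2, Reyes 3/3, Gallo 2/2, Kahale 2/3, Ito 1/3, Mendoza 0/3 — all within limits.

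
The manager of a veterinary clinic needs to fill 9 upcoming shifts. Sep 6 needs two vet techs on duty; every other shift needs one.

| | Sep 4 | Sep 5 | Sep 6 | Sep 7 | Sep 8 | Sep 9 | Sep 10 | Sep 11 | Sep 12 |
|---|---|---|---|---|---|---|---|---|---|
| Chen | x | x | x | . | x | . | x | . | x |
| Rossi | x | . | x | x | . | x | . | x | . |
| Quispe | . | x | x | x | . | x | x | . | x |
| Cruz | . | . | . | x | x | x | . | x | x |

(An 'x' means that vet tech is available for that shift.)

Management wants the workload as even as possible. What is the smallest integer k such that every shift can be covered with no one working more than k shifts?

3

With 4 vet techs and 10 worker-slots to fill, someone must work at least ⌈10/4⌉ = 3 shifts, so k ≥ 3.
k = 3 works: Sep 4→Chen, Sep 5→Chen, Sep 6→Rossi+Quispe, Sep 7→Rossi, Sep 8→Chen, Sep 9→Quispe, Sep 10→Quispe, Sep 11→Rossi, Sep 12→Cruz.
Loads: Chen 3, Rossi 3, Quispe 3, Cruz 1 — all ≤ 3.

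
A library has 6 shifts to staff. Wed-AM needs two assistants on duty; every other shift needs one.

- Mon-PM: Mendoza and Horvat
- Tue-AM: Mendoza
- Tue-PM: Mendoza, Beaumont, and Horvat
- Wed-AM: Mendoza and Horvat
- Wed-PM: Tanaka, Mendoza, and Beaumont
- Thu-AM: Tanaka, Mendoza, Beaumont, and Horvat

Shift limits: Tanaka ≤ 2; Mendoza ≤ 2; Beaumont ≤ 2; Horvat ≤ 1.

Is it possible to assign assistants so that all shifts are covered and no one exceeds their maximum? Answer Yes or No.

Total capacity is 7 and 7 slots are needed, so capacity alone doesn't rule it out.
Shifts {Mon-PM, Tue-AM, Wed-AM} need 4 worker-slots in total, but the assistants available for any of those shifts (Mendoza and Horvat) can supply at most 3 among them. So no valid schedule exists.

No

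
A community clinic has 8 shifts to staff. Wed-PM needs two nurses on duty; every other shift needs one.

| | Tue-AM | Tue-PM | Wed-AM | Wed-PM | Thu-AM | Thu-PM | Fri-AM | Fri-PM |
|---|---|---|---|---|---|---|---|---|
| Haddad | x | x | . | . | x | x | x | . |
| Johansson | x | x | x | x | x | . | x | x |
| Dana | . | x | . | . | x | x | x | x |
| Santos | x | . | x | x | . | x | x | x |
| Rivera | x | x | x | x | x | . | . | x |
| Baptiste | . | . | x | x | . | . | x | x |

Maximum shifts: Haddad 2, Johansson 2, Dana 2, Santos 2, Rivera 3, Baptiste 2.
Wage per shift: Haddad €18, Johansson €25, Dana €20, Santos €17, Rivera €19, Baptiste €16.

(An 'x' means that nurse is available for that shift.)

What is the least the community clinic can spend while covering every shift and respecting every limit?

€159

Picking the cheapest available nurse for each shift independently would cost €151, but that ignores the shift limits.
An optimal schedule: Tue-AM→Santos, Tue-PM→Haddad, Wed-AM→Baptiste, Wed-PM→Baptiste+Rivera, Thu-AM→Rivera, Thu-PM→Santos, Fri-AM→Haddad, Fri-PM→Rivera.
Total: 17 + 18 + 16 + 16 + 19 + 19 + 17 + 18 + 19 = €159.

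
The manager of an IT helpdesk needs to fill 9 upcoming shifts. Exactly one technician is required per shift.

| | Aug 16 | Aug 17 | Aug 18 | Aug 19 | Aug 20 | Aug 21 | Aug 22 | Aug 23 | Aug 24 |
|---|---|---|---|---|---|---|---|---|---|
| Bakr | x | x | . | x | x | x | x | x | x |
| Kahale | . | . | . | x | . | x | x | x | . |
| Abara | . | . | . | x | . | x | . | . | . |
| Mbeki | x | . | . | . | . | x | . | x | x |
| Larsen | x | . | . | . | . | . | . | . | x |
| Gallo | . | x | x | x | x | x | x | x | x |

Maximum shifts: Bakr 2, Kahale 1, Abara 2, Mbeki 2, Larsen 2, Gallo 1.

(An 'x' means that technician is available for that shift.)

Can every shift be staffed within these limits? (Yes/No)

Aug 18 can only be covered by Gallo, so that assignment is forced.
One valid schedule: Aug 16→Mbeki, Aug 17→Bakr, Aug 18→Gallo, Aug 19→Abara, Aug 20→Bakr, Aug 21→Abara, Aug 22→Kahale, Aug 23→Mbeki, Aug 24→Larsen.
Loads: Bakr 2/2, Kahale 1/1, Abara 2/2, Mbeki 2/2, Larsen 1/2, Gallo 1/1 — all within limits.

Yes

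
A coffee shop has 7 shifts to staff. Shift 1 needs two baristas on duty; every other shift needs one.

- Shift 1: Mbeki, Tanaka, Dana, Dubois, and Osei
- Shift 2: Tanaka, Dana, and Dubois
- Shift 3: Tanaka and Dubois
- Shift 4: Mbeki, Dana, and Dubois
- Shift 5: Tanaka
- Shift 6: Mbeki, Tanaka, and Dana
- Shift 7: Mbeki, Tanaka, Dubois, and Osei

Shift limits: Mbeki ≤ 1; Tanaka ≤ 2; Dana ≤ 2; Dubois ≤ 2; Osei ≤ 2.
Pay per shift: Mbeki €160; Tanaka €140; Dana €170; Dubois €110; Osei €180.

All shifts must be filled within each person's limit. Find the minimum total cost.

€1180

Shift 5 can only be covered by Tanaka, so that assignment is forced.
Picking the cheapest available barista for each shift independently would cost €970, but that ignores the shift limits.
An optimal schedule: Shift 1→Dubois+Osei, Shift 2→Dana, Shift 3→Tanaka, Shift 4→Mbeki, Shift 5→Tanaka, Shift 6→Dana, Shift 7→Dubois.
Total: 110 + 180 + 170 + 140 + 160 + 140 + 170 + 110 = €1180.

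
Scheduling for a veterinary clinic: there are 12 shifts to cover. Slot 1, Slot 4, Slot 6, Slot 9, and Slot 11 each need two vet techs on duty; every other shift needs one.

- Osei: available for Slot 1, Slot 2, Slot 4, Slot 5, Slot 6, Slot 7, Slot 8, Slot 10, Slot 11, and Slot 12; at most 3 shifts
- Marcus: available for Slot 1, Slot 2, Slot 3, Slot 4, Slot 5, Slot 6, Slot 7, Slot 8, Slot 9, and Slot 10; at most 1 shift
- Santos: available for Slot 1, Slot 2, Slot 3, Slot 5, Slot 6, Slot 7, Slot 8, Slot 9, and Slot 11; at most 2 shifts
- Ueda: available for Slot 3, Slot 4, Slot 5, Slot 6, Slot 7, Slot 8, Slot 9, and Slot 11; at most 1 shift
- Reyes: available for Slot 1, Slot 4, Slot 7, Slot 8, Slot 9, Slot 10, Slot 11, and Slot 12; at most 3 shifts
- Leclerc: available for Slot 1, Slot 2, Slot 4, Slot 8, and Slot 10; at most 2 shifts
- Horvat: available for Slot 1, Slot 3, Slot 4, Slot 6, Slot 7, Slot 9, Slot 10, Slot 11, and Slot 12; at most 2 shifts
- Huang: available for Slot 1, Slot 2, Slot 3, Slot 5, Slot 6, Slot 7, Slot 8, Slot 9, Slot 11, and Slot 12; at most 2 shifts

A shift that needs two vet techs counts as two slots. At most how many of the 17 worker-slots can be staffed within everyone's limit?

Total capacity across all vet techs is 3+1+2+1+3+2+2+2 = 16, and 17 slots are needed, so at most 16 can be filled.
An assignment achieving 16: Slot 1→Leclerc+Huang, Slot 2→Osei, Slot 3→Marcus, Slot 4→Ueda+Reyes, Slot 5→Osei, Slot 6→Santos+Horvat, Slot 8→Leclerc, Slot 9→Santos+Reyes, Slot 10→Reyes, Slot 11→Horvat+Huang, Slot 12→Osei.
Loads: Osei 3/3, Marcus 1/1, Santos 2/2, Ueda 1/1, Reyes 3/3, Leclerc 2/2, Horvat 2/2, Huang 2/2.

16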